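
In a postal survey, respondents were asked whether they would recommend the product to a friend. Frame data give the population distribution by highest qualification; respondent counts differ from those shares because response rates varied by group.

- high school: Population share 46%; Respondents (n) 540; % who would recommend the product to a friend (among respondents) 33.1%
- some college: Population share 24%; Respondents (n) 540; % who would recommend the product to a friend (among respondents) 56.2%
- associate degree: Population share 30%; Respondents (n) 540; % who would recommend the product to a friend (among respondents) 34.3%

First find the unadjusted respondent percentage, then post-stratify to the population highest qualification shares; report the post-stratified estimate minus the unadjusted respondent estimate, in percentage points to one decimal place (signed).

Naive respondent-only estimate (weights = respondent counts):
  (540/1620)×33.1 + (540/1620)×56.2 + (540/1620)×34.3 = 41.2%
Post-stratified estimate weights by population shares:
  0.46×33.1 + 0.24×56.2 + 0.3×34.3 = 39.004%
Difference = 39.004 − 41.2 = -2.196 pp.

-2.2 percentage points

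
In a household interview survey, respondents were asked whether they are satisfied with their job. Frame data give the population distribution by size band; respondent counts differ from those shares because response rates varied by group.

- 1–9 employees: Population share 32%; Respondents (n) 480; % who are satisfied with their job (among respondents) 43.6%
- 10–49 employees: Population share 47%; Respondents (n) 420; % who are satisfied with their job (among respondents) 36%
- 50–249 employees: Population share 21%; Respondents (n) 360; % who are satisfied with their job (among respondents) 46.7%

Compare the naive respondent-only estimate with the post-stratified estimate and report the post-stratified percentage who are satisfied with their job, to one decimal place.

Naive respondent-only estimate (weights = respondent counts):
  (480/1260)×43.6 + (420/1260)×36 + (360/1260)×46.7 = 41.9524%
Reweighting by population size band shares:
  0.32×43.6 + 0.47×36 + 0.21×46.7 = 40.679%

40.7%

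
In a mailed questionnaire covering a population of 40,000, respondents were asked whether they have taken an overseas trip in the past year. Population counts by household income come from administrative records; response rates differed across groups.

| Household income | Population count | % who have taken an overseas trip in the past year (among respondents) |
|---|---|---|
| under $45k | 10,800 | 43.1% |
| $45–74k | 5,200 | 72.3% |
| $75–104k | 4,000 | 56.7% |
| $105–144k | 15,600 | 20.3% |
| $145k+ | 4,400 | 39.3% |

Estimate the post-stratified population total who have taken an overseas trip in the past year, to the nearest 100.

15,600

Each cell contributes its population count × the respondent rate:
  under $45k: 10,800 × 43.1% = 4654.8
  $45–74k: 5,200 × 72.3% = 3759.6
  $75–104k: 4,000 × 56.7% = 2268
  $105–144k: 15,600 × 20.3% = 3166.8
  $145k+: 4,400 × 39.3% = 1729.2
Estimated total = 15578.4 → 15,600.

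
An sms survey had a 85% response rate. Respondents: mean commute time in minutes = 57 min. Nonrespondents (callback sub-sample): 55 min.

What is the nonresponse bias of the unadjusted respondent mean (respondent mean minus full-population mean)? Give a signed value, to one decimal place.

Nonresponse fraction = 1 − 0.85 = 0.15.
Bias = (nonresponse fraction) × (respondent mean − nonrespondent mean)
     = 0.15 × (57 − 55) = 0.15 × 2 = 0.3.

+0.3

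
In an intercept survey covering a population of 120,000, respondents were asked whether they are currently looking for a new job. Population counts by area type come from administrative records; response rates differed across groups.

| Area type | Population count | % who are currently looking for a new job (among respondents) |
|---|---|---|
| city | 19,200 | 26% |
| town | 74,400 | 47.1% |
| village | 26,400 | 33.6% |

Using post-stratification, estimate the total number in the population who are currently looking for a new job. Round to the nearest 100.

48,900

Apply each group's respondent rate to its population count:
  city: 19,200 × 26% = 4992
  town: 74,400 × 47.1% = 35042.4
  village: 26,400 × 33.6% = 8870.4
Estimated total = 48904.8 → 48,900.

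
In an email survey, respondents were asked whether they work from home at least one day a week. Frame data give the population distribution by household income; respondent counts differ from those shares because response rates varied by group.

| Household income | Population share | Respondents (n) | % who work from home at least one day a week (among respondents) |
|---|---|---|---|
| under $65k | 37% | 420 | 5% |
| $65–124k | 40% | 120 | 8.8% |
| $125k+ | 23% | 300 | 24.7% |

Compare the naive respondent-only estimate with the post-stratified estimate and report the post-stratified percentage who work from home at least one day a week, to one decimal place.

Naive respondent-only estimate (weights = respondent counts):
  (420/840)×5 + (120/840)×8.8 + (300/840)×24.7 = 12.5786%
Post-stratified estimate weights by population shares:
  0.37×5 + 0.4×8.8 + 0.23×24.7 = 11.051%

11.1%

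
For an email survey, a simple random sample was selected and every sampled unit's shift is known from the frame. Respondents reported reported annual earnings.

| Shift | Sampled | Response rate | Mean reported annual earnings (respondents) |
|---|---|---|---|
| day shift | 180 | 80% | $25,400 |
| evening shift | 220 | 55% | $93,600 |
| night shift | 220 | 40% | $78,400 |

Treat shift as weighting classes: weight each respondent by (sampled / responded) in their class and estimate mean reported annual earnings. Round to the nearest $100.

Inverse-response-rate weighting restores each class to its sampled count, so class totals weight by n_sampled:
  day shift: 180 × 25,400 = 4,572,000
  evening shift: 220 × 93,600 = 20,592,000
  night shift: 220 × 78,400 = 17,248,000
Adjusted estimate = 42,412,000 / 620 = 68406.5 → $68,400.

$68,400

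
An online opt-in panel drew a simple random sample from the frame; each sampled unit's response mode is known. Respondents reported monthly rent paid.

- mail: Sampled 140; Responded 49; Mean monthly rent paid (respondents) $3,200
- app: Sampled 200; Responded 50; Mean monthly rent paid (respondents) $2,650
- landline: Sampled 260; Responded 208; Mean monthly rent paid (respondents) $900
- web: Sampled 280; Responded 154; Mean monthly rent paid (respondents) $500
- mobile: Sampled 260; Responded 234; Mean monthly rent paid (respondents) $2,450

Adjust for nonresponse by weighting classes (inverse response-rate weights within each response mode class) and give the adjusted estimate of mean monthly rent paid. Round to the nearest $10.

Response rates by class: mail 49/140 = 35%, app 50/200 = 25%, landline 208/260 = 80%, web 154/280 = 55%, mobile 234/260 = 90%.
Each respondent's weight = sampled/responded in their class; summing within a class gives n_sampled, so:
  mail: 140 × 3200 = 448,000
  app: 200 × 2650 = 530,000
  landline: 260 × 900 = 234,000
  web: 280 × 500 = 140,000
  mobile: 260 × 2450 = 637,000
Adjusted estimate = 1,989,000 / 1,140 = 1744.74 → $1,740.

$1,740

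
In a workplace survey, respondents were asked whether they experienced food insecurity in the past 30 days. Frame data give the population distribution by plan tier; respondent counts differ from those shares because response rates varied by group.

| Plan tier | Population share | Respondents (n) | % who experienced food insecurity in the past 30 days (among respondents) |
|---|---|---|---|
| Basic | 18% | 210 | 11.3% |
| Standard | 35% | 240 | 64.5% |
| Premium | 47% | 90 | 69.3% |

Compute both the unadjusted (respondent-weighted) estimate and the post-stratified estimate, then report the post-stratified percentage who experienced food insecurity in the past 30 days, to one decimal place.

Naive respondent-only estimate (weights = respondent counts):
  (210/540)×11.3 + (240/540)×64.5 + (90/540)×69.3 = 44.6111%
Reweighting by population plan tier shares:
  0.18×11.3 + 0.35×64.5 + 0.47×69.3 = 57.18%

57.2%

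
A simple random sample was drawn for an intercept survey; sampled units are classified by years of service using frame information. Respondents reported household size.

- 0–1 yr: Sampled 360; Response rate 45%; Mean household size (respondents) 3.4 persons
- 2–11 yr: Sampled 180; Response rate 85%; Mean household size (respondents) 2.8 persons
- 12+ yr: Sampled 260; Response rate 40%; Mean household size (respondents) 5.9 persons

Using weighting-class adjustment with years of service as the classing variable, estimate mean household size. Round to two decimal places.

4.08

Each respondent's weight = sampled/responded in their class; summing within a class gives n_sampled, so:
  0–1 yr: 360 × 3.4 = 1224
  2–11 yr: 180 × 2.8 = 504
  12+ yr: 260 × 5.9 = 1534
Adjusted estimate = 3262 / 800 = 4.0775 → 4.08.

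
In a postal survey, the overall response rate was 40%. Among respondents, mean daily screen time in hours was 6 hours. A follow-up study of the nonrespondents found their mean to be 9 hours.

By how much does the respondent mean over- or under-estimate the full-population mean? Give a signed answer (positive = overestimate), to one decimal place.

-1.8

Nonresponse fraction = 1 − 0.4 = 0.6.
Bias = (nonresponse fraction) × (respondent mean − nonrespondent mean)
     = 0.6 × (6 − 9) = 0.6 × -3 = -1.8.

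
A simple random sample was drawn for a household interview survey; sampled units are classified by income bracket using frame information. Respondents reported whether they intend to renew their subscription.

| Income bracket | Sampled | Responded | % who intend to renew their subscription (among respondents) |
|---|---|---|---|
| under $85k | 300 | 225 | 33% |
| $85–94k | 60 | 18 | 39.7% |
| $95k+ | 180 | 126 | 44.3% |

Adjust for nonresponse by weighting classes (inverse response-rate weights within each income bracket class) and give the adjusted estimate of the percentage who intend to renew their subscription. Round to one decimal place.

Class response rates: under $85k 225/300 = 75%, $85–94k 18/60 = 30%, $95k+ 126/180 = 70%.
Weighting each respondent by the inverse class response rate inflates each class back to its sampled size, so the class weight is n_sampled:
  under $85k: 300 × 33 = 9900
  $85–94k: 60 × 39.7 = 2382
  $95k+: 180 × 44.3 = 7974
Adjusted estimate = 20,256 / 540 = 37.5111 → 37.5%.

37.5%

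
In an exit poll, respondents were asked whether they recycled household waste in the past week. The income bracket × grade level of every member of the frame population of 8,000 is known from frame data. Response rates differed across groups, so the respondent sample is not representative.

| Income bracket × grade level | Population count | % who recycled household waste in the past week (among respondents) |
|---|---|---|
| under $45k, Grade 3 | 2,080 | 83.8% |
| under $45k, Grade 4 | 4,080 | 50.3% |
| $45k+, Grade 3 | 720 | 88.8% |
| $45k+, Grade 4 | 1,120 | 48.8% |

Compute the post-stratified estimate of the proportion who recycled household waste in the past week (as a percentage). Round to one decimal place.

62.3%

Reweight to the known income bracket × grade level distribution:
  under $45k, Grade 3: (2,080/8,000) × 83.8 = 21.788
  under $45k, Grade 4: (4,080/8,000) × 50.3 = 25.653
  $45k+, Grade 3: (720/8,000) × 88.8 = 7.992
  $45k+, Grade 4: (1,120/8,000) × 48.8 = 6.832
Post-stratified estimate = 62.265 → 62.3%.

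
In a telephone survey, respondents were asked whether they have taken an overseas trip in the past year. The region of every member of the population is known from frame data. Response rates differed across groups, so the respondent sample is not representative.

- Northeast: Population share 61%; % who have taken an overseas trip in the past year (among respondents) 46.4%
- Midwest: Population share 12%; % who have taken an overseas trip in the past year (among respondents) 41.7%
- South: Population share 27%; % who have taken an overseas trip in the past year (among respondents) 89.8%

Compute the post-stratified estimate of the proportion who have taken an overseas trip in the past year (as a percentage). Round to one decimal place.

Weight each group's respondent value by its population share:
  Northeast: 0.61 × 46.4 = 28.304
  Midwest: 0.12 × 41.7 = 5.004
  South: 0.27 × 89.8 = 24.246
Post-stratified estimate = 57.554 → 57.6%.

57.6%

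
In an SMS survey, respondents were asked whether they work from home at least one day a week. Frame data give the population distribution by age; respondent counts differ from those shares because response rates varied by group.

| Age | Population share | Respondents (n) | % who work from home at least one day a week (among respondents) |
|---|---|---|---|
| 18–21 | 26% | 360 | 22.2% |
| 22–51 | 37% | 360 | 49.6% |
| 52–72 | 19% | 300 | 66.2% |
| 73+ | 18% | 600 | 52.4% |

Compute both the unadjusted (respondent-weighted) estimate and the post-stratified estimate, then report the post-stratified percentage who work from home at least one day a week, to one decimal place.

46.1%

Unadjusted (pooled respondent) estimate weights by respondent counts:
  (360/1620)×22.2 + (360/1620)×49.6 + (300/1620)×66.2 + (600/1620)×52.4 = 47.6222%
Reweighting by population age shares:
  0.26×22.2 + 0.37×49.6 + 0.19×66.2 + 0.18×52.4 = 46.134%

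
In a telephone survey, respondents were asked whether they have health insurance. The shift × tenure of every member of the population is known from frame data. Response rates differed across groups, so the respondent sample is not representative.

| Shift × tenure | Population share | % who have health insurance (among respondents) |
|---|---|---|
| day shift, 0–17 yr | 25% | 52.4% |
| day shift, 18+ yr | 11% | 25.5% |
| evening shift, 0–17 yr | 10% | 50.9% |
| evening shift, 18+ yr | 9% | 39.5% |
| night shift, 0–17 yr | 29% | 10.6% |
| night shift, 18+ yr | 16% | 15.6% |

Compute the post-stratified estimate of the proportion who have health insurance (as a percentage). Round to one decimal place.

30.1%

Post-stratification weights by population share, not respondent share:
  day shift, 0–17 yr: 0.25 × 52.4 = 13.1
  day shift, 18+ yr: 0.11 × 25.5 = 2.805
  evening shift, 0–17 yr: 0.1 × 50.9 = 5.09
  evening shift, 18+ yr: 0.09 × 39.5 = 3.555
  night shift, 0–17 yr: 0.29 × 10.6 = 3.074
  night shift, 18+ yr: 0.16 × 15.6 = 2.496
Post-stratified estimate = 30.12 → 30.1%.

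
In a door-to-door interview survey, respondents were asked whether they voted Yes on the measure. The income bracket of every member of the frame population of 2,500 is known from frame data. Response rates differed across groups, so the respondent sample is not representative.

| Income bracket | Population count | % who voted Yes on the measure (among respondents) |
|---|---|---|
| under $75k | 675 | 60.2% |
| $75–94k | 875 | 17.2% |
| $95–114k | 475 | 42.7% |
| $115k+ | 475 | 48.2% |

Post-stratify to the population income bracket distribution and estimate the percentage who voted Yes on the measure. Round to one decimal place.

Weight each group's respondent value by its population share:
  under $75k: (675/2,500) × 60.2 = 16.254
  $75–94k: (875/2,500) × 17.2 = 6.02
  $95–114k: (475/2,500) × 42.7 = 8.113
  $115k+: (475/2,500) × 48.2 = 9.158
Post-stratified estimate = 39.545 → 39.5%.

39.5%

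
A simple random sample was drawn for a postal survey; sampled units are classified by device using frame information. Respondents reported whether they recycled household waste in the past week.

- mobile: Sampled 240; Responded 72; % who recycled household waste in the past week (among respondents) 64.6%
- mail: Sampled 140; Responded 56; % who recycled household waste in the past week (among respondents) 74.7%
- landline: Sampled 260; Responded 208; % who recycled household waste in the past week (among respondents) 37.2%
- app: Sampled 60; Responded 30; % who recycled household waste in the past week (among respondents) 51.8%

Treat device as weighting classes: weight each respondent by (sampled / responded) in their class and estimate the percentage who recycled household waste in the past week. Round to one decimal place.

55.3%

Response rates by class: mobile 72/240 = 30%, mail 56/140 = 40%, landline 208/260 = 80%, app 30/60 = 50%.
Each respondent's weight = sampled/responded in their class; summing within a class gives n_sampled, so:
  mobile: 240 × 64.6 = 15504
  mail: 140 × 74.7 = 10,458
  landline: 260 × 37.2 = 9672
  app: 60 × 51.8 = 3108
Adjusted estimate = 38,742 / 700 = 55.3457 → 55.3%.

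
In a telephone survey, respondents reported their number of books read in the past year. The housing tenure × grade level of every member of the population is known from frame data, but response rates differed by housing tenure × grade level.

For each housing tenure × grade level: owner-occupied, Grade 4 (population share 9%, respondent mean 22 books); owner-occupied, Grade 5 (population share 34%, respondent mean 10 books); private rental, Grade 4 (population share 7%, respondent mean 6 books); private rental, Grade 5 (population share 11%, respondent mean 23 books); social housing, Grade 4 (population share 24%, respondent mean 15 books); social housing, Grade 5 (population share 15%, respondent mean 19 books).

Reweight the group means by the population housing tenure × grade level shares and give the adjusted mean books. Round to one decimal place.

Each cell contributes population-share × respondent value:
  owner-occupied, Grade 4: 0.09 × 22 = 1.98
  owner-occupied, Grade 5: 0.34 × 10 = 3.4
  private rental, Grade 4: 0.07 × 6 = 0.42
  private rental, Grade 5: 0.11 × 23 = 2.53
  social housing, Grade 4: 0.24 × 15 = 3.6
  social housing, Grade 5: 0.15 × 19 = 2.85
Post-stratified estimate = 14.78 → 14.8.

14.8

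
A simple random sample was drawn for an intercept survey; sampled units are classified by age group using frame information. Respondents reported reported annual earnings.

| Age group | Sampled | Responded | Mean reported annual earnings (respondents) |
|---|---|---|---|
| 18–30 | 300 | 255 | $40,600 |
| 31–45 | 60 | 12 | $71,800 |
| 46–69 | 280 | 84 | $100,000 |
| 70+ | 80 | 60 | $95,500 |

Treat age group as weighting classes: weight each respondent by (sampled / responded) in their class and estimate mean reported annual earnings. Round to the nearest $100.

$72,400

Class response rates: 18–30 255/300 = 85%, 31–45 12/60 = 20%, 46–69 84/280 = 30%, 70+ 60/80 = 75%.
With weight = n_sampled/n_responded per class, the weighted class total is n_sampled:
  18–30: 300 × 40,600 = 12,180,000
  31–45: 60 × 71,800 = 4,308,000
  46–69: 280 × 100,000 = 28,000,000
  70+: 80 × 95,500 = 7,640,000
Adjusted estimate = 52,128,000 / 720 = 72,400 → $72,400.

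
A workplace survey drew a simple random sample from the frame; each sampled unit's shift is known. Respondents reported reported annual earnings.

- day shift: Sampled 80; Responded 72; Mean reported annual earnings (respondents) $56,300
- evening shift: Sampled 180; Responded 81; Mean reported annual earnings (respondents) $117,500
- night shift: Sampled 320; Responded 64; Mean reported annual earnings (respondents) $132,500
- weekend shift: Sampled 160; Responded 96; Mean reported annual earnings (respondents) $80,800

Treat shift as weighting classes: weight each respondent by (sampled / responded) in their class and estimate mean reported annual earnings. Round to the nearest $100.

Response rates by class: day shift 72/80 = 90%, evening shift 81/180 = 45%, night shift 64/320 = 20%, weekend shift 96/160 = 60%.
Inverse-response-rate weighting restores each class to its sampled count, so class totals weight by n_sampled:
  day shift: 80 × 56,300 = 4,504,000
  evening shift: 180 × 117,500 = 21,150,000
  night shift: 320 × 132,500 = 42,400,000
  weekend shift: 160 × 80,800 = 12,928,000
Adjusted estimate = 80,982,000 / 740 = 109435 → $109,400.

$109,400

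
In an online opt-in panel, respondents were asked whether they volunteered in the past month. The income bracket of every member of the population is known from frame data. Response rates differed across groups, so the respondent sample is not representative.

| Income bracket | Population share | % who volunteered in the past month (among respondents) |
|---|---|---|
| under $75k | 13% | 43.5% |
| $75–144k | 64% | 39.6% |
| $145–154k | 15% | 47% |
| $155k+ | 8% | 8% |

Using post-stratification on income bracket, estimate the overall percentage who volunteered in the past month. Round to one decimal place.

Reweight to the known income bracket distribution:
  under $75k: 0.13 × 43.5 = 5.655
  $75–144k: 0.64 × 39.6 = 25.344
  $145–154k: 0.15 × 47 = 7.05
  $155k+: 0.08 × 8 = 0.64
Post-stratified estimate = 38.689 → 38.7%.

38.7%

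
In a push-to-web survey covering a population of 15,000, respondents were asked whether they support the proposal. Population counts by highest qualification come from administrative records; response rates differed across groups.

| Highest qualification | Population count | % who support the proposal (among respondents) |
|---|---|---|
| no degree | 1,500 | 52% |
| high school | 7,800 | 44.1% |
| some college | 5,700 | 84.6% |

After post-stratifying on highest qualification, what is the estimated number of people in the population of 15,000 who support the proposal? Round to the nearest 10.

9,040

Each cell contributes its population count × the respondent rate:
  no degree: 1,500 × 52% = 780
  high school: 7,800 × 44.1% = 3439.8
  some college: 5,700 × 84.6% = 4822.2
Estimated total = 9042 → 9,040.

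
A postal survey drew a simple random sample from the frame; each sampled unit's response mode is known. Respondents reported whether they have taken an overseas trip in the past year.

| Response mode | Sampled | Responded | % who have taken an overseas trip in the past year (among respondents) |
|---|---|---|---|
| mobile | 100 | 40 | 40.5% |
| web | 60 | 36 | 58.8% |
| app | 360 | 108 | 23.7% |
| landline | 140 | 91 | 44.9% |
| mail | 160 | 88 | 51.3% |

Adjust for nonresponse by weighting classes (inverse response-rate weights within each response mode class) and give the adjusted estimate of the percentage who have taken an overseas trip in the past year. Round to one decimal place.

Response rates by class: mobile 40/100 = 40%, web 36/60 = 60%, app 108/360 = 30%, landline 91/140 = 65%, mail 88/160 = 55%.
With weight = n_sampled/n_responded per class, the weighted class total is n_sampled:
  mobile: 100 × 40.5 = 4050
  web: 60 × 58.8 = 3528
  app: 360 × 23.7 = 8532
  landline: 140 × 44.9 = 6286
  mail: 160 × 51.3 = 8208
Adjusted estimate = 30,604 / 820 = 37.322 → 37.3%.

37.3%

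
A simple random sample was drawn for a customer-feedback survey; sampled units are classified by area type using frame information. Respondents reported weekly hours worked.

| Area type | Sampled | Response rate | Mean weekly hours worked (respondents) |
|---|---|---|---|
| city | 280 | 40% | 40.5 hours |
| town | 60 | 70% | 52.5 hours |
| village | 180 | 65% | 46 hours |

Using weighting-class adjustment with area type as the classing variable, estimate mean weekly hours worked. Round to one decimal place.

Each respondent's weight = sampled/responded in their class; summing within a class gives n_sampled, so:
  city: 280 × 40.5 = 11,340
  town: 60 × 52.5 = 3150
  village: 180 × 46 = 8280
Adjusted estimate = 22,770 / 520 = 43.7885 → 43.8.

43.8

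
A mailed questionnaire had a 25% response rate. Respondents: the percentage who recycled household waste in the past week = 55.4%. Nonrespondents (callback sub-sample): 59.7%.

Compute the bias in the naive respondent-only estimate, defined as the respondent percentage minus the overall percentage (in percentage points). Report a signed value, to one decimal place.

-3.2 percentage points

Nonresponse fraction = 1 − 0.25 = 0.75.
Bias = (nonresponse fraction) × (respondent percentage − nonrespondent percentage)
     = 0.75 × (55.4 − 59.7) = 0.75 × -4.3 = -3.225.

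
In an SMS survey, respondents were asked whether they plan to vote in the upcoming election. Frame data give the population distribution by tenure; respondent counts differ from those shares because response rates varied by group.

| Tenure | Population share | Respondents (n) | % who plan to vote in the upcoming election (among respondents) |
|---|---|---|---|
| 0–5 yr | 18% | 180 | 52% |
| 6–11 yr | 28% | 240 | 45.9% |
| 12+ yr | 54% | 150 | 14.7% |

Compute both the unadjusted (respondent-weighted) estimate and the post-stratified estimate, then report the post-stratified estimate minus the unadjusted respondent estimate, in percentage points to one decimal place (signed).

Without adjustment, the pooled respondent share is:
  (180/570)×52 + (240/570)×45.9 + (150/570)×14.7 = 39.6158%
Post-stratifying to population shares instead:
  0.18×52 + 0.28×45.9 + 0.54×14.7 = 30.15%
Difference = 30.15 − 39.6158 = -9.4658 pp.

-9.5 percentage points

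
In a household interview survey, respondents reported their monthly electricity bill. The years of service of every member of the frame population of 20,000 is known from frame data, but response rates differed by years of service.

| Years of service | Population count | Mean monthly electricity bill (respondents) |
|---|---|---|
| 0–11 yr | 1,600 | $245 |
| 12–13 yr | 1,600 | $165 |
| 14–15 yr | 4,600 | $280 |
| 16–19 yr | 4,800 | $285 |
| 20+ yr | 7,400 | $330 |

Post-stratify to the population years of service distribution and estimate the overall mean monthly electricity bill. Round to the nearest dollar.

Each cell contributes population-share × respondent value:
  0–11 yr: (1,600/20,000) × 245 = 19.6
  12–13 yr: (1,600/20,000) × 165 = 13.2
  14–15 yr: (4,600/20,000) × 280 = 64.4
  16–19 yr: (4,800/20,000) × 285 = 68.4
  20+ yr: (7,400/20,000) × 330 = 122.1
Post-stratified estimate = 287.7 → $288.

$288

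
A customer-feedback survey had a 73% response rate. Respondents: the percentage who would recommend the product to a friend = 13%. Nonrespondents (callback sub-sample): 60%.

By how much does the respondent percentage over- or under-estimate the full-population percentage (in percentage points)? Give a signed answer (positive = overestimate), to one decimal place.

Nonresponse fraction = 1 − 0.73 = 0.27.
Bias = (nonresponse fraction) × (respondent percentage − nonrespondent percentage)
     = 0.27 × (13 − 60) = 0.27 × -47 = -12.69.

-12.7 percentage points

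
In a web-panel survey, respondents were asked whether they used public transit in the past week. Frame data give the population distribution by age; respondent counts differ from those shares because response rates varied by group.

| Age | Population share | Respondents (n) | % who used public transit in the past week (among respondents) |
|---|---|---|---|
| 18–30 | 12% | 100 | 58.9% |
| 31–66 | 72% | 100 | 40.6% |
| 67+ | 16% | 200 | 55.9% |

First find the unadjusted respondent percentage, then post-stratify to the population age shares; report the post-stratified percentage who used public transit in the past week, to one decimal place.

Naive respondent-only estimate (weights = respondent counts):
  (100/400)×58.9 + (100/400)×40.6 + (200/400)×55.9 = 52.825%
Post-stratified estimate weights by population shares:
  0.12×58.9 + 0.72×40.6 + 0.16×55.9 = 45.244%

45.2%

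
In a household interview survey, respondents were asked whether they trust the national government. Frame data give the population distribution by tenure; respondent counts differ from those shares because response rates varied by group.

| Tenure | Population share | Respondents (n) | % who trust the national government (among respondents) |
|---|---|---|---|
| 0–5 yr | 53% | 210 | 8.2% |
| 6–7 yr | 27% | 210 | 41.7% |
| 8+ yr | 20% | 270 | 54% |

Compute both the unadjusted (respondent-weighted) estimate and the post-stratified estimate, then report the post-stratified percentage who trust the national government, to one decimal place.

Without adjustment, the pooled respondent share is:
  (210/690)×8.2 + (210/690)×41.7 + (270/690)×54 = 36.3174%
Reweighting by population tenure shares:
  0.53×8.2 + 0.27×41.7 + 0.2×54 = 26.405%

26.4%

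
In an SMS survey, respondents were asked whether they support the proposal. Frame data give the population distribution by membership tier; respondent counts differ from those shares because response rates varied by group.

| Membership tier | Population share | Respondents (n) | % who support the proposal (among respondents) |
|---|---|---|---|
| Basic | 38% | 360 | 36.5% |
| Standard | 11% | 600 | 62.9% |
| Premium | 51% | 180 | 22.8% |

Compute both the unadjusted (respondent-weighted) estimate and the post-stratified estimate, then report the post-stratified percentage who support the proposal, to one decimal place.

Without adjustment, the pooled respondent share is:
  (360/1140)×36.5 + (600/1140)×62.9 + (180/1140)×22.8 = 48.2316%
Reweighting by population membership tier shares:
  0.38×36.5 + 0.11×62.9 + 0.51×22.8 = 32.417%

32.4%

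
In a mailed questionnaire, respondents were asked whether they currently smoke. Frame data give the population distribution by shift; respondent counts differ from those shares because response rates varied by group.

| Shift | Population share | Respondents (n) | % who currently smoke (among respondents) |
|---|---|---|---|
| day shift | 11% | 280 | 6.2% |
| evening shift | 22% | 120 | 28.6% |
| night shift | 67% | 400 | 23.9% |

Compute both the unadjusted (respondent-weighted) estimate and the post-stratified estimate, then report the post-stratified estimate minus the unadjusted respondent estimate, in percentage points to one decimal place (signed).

+4.6 percentage points

Without adjustment, the pooled respondent share is:
  (280/800)×6.2 + (120/800)×28.6 + (400/800)×23.9 = 18.41%
Post-stratifying to population shares instead:
  0.11×6.2 + 0.22×28.6 + 0.67×23.9 = 22.987%
Difference = 22.987 − 18.41 = 4.577 pp.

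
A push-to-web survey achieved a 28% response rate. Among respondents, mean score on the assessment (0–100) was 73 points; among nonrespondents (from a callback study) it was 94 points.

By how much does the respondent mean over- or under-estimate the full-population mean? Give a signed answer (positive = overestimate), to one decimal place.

Nonresponse fraction = 1 − 0.28 = 0.72.
Bias = (nonresponse fraction) × (respondent mean − nonrespondent mean)
     = 0.72 × (73 − 94) = 0.72 × -21 = -15.12.

-15.1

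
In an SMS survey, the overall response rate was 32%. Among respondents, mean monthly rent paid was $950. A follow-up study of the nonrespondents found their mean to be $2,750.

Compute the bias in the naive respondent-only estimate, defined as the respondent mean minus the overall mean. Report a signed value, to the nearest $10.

-$1,220

Nonresponse fraction = 1 − 0.32 = 0.68.
Bias = (nonresponse fraction) × (respondent mean − nonrespondent mean)
     = 0.68 × (950 − 2750) = 0.68 × -1800 = -1224.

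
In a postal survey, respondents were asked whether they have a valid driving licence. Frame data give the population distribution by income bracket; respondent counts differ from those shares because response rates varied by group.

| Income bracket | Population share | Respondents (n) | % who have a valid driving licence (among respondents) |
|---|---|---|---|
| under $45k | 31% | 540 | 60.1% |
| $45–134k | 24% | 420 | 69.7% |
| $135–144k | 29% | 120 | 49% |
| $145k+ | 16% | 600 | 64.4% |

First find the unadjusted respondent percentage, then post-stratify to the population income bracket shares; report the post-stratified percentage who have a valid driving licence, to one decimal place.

Without adjustment, the pooled respondent share is:
  (540/1680)×60.1 + (420/1680)×69.7 + (120/1680)×49 + (600/1680)×64.4 = 63.2429%
Post-stratifying to population shares instead:
  0.31×60.1 + 0.24×69.7 + 0.29×49 + 0.16×64.4 = 59.873%

59.9%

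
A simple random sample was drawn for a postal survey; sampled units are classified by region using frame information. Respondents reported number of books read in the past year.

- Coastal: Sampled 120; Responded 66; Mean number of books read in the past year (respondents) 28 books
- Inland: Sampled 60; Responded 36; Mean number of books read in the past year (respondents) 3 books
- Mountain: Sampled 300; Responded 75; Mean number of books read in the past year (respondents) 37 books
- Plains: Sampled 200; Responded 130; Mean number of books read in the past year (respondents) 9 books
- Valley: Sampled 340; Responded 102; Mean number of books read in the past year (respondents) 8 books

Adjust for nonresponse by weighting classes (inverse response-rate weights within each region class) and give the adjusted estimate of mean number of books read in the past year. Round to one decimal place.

18.8

Class response rates: Coastal 66/120 = 55%, Inland 36/60 = 60%, Mountain 75/300 = 25%, Plains 130/200 = 65%, Valley 102/340 = 30%.
Each respondent's weight = sampled/responded in their class; summing within a class gives n_sampled, so:
  Coastal: 120 × 28 = 3360
  Inland: 60 × 3 = 180
  Mountain: 300 × 37 = 11,100
  Plains: 200 × 9 = 1800
  Valley: 340 × 8 = 2720
Adjusted estimate = 19,160 / 1,020 = 18.7843 → 18.8.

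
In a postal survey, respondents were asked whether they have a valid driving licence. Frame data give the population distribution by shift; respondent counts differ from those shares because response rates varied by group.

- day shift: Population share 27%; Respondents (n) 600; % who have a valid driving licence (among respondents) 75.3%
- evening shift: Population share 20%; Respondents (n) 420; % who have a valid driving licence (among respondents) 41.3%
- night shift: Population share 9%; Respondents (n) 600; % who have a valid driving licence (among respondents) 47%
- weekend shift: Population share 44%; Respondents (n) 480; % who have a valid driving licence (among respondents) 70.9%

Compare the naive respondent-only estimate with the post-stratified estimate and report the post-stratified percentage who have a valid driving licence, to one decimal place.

64.0%

Naive respondent-only estimate (weights = respondent counts):
  (600/2100)×75.3 + (420/2100)×41.3 + (600/2100)×47 + (480/2100)×70.9 = 59.4086%
Post-stratifying to population shares instead:
  0.27×75.3 + 0.2×41.3 + 0.09×47 + 0.44×70.9 = 64.017%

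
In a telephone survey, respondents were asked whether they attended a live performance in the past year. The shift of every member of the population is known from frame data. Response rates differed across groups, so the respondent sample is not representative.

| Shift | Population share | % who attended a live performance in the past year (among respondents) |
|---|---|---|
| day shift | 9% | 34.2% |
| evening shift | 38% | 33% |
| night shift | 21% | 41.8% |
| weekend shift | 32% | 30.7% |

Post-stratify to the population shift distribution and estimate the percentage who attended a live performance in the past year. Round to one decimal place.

Weight each group's respondent value by its population share:
  day shift: 0.09 × 34.2 = 3.078
  evening shift: 0.38 × 33 = 12.54
  night shift: 0.21 × 41.8 = 8.778
  weekend shift: 0.32 × 30.7 = 9.824
Post-stratified estimate = 34.22 → 34.2%.

34.2%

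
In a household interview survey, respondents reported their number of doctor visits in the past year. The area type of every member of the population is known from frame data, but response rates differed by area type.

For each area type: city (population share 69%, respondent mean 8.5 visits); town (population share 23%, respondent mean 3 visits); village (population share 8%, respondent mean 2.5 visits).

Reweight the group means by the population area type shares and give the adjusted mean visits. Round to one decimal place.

6.8

Each cell contributes population-share × respondent value:
  city: 0.69 × 8.5 = 5.865
  town: 0.23 × 3 = 0.69
  village: 0.08 × 2.5 = 0.2
Post-stratified estimate = 6.755 → 6.8.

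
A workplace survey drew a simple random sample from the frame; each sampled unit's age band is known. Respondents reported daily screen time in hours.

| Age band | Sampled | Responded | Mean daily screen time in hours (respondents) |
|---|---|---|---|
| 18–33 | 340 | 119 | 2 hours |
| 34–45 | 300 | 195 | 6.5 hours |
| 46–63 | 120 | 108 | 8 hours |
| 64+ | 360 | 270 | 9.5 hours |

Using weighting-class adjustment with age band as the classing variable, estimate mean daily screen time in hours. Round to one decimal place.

6.3

Response rates by class: 18–33 119/340 = 35%, 34–45 195/300 = 65%, 46–63 108/120 = 90%, 64+ 270/360 = 75%.
Each respondent's weight = sampled/responded in their class; summing within a class gives n_sampled, so:
  18–33: 340 × 2 = 680
  34–45: 300 × 6.5 = 1950
  46–63: 120 × 8 = 960
  64+: 360 × 9.5 = 3420
Adjusted estimate = 7010 / 1,120 = 6.25893 → 6.3.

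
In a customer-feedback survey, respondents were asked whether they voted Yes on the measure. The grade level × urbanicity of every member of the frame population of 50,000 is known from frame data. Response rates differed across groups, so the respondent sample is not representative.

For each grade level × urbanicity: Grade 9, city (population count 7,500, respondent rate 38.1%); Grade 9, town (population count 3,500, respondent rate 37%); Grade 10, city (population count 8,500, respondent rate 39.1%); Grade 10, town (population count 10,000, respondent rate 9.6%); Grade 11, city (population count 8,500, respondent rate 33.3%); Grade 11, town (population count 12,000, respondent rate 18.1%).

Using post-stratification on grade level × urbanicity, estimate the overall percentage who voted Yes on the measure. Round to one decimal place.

26.9%

Post-stratification weights by population share, not respondent share:
  Grade 9, city: (7,500/50,000) × 38.1 = 5.715
  Grade 9, town: (3,500/50,000) × 37 = 2.59
  Grade 10, city: (8,500/50,000) × 39.1 = 6.647
  Grade 10, town: (10,000/50,000) × 9.6 = 1.92
  Grade 11, city: (8,500/50,000) × 33.3 = 5.661
  Grade 11, town: (12,000/50,000) × 18.1 = 4.344
Post-stratified estimate = 26.877 → 26.9%.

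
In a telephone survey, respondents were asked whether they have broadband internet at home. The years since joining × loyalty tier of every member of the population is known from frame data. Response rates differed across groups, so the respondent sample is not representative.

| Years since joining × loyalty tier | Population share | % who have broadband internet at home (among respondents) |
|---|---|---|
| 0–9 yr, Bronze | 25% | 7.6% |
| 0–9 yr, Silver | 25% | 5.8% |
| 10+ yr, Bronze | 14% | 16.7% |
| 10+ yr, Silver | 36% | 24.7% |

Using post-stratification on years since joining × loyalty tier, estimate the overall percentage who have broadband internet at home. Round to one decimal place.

14.6%

Weight each group's respondent value by its population share:
  0–9 yr, Bronze: 0.25 × 7.6 = 1.9
  0–9 yr, Silver: 0.25 × 5.8 = 1.45
  10+ yr, Bronze: 0.14 × 16.7 = 2.338
  10+ yr, Silver: 0.36 × 24.7 = 8.892
Post-stratified estimate = 14.58 → 14.6%.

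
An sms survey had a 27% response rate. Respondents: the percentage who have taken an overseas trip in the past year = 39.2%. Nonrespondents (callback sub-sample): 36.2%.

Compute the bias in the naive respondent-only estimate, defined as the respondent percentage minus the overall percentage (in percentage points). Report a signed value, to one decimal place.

+2.2 percentage points

Nonresponse fraction = 1 − 0.27 = 0.73.
Bias = (nonresponse fraction) × (respondent percentage − nonrespondent percentage)
     = 0.73 × (39.2 − 36.2) = 0.73 × 3 = 2.19.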